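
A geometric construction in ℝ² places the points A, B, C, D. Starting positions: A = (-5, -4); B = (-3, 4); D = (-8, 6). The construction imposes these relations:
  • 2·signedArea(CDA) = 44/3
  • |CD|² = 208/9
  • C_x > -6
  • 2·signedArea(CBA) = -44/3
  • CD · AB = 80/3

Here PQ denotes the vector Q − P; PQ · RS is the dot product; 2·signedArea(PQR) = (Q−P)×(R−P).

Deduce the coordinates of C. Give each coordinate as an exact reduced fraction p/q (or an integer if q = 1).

1. C_x = -16/3  [2·signedArea(CDA) = 44/3 ∩ CD · AB = 80/3]
2. C_y = 2  [2·signedArea(CDA) = 44/3 ∩ CD · AB = 80/3]
   → C = (-16/3, 2)

C = (-16/3, 2)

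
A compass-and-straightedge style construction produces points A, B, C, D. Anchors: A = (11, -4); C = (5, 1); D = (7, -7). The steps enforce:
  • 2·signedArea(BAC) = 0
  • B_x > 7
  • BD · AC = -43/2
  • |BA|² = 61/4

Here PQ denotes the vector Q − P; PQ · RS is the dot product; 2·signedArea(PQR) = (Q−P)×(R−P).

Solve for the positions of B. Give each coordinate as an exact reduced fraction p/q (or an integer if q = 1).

1. B_x = 8  [2·signedArea(BAC) = 0 ∩ BD · AC = -43/2]
2. B_y = -3/2  [2·signedArea(BAC) = 0 ∩ BD · AC = -43/2]
   → B = (8, -3/2)

B = (8, -3/2)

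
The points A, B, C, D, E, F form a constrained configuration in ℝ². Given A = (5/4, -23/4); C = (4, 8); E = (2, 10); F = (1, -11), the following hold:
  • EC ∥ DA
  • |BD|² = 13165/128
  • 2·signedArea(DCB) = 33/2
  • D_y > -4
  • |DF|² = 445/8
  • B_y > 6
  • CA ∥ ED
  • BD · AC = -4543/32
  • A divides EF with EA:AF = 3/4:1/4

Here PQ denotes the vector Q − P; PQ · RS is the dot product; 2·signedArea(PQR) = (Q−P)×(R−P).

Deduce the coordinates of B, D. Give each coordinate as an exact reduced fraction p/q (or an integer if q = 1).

B = (29/16, 97/16)
D = (-3/4, -15/4)

1. D_x = -3/4  [EC ∥ DA ∩ CA ∥ ED]
2. D_y = -15/4  [EC ∥ DA ∩ CA ∥ ED]
   → D = (-3/4, -15/4)
3. B_x = 29/16  [BD · AC = -4543/32 ∩ 2·signedArea(DCB) = 33/2]
4. B_y = 97/16  [BD · AC = -4543/32 ∩ 2·signedArea(DCB) = 33/2]
   → B = (29/16, 97/16)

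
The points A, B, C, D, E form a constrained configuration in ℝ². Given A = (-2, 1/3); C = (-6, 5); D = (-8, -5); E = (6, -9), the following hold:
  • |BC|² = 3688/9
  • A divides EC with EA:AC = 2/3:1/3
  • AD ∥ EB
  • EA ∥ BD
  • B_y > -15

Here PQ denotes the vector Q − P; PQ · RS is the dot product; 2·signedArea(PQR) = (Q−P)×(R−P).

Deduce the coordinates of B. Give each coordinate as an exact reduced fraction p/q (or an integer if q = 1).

1. B_x = 0  [EA ∥ BD ∩ AD ∥ EB]
2. B_y = -43/3  [EA ∥ BD ∩ AD ∥ EB]
   → B = (0, -43/3)

B = (0, -43/3)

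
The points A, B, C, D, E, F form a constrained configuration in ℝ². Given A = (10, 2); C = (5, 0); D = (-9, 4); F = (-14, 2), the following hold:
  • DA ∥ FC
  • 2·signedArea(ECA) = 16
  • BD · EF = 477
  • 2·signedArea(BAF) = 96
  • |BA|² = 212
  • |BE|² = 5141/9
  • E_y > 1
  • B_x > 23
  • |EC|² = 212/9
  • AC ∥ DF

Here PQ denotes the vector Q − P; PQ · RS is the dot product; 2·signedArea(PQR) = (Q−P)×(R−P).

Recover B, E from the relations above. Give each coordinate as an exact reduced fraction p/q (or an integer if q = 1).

B = (24, -2)
E = (1/3, 4/3)

1. B_y = -2  [2·signedArea(BAF) = 96]
2. B_x = 24  [|BA|² = 212]
   → B = (24, -2)
3. E_x = 1/3  [BD · EF = 477 ∩ 2·signedArea(ECA) = 16]
4. E_y = 4/3  [BD · EF = 477 ∩ 2·signedArea(ECA) = 16]
   → E = (1/3, 4/3)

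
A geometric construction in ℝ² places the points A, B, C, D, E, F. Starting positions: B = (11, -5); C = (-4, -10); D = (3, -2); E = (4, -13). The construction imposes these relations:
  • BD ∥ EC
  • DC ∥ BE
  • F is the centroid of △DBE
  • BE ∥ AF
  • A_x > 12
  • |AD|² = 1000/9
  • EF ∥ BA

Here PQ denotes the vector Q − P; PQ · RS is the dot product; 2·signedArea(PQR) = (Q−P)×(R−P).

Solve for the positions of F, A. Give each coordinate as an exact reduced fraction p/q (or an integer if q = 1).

A = (13, 4/3)
F = (6, -20/3)

1. F_x = 6  [F is the centroid of △DBE]
2. F_y = -20/3  [F is the centroid of △DBE]
   → F = (6, -20/3)
3. A_x = 13  [BE ∥ AF ∩ EF ∥ BA]
4. A_y = 4/3  [BE ∥ AF ∩ EF ∥ BA]
   → A = (13, 4/3)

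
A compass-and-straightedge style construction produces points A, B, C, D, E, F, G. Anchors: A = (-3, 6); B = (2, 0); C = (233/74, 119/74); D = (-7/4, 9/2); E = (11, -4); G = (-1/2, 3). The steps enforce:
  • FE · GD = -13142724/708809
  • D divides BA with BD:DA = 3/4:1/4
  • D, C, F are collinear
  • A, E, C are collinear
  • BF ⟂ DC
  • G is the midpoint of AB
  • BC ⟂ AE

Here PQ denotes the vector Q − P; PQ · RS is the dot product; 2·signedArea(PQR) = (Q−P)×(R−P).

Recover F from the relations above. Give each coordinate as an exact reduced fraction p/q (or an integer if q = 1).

1. F_x = 2127028/708809  [D, C, F are collinear ∩ BF ⟂ DC]
2. F_y = 2403375/1417618  [D, C, F are collinear ∩ BF ⟂ DC]
   → F = (2127028/708809, 2403375/1417618)

F = (2127028/708809, 2403375/1417618)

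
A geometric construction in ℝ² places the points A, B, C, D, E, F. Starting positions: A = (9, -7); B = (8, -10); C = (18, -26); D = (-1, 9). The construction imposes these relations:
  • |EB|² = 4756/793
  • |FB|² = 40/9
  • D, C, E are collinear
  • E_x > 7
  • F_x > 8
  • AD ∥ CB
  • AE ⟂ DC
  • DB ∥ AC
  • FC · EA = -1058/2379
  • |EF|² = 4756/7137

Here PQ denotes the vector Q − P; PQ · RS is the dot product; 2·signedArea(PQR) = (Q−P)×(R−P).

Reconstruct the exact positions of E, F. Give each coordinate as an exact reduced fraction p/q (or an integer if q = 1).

E = (6332/793, -5988/793)
F = (26/3, -8)

1. E_x = 6332/793  [D, C, E are collinear ∩ AE ⟂ DC]
2. E_y = -5988/793  [D, C, E are collinear ∩ AE ⟂ DC]
   → E = (6332/793, -5988/793)
3. F_x = 26/3  [line -805/793·x + -437/793·y + 10442/2379 = 0 ∩ |EF|² = 4756/7137]
4. F_y = -8  [line -805/793·x + -437/793·y + 10442/2379 = 0 ∩ |EF|² = 4756/7137]
   → F = (26/3, -8)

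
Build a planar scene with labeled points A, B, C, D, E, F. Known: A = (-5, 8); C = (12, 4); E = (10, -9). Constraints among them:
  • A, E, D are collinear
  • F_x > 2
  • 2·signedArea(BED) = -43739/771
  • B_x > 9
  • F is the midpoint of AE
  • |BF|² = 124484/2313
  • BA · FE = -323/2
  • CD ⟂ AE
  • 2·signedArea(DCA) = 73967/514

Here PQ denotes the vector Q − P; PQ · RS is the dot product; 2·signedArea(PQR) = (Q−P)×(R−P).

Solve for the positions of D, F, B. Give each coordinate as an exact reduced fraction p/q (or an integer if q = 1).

B = (14611/1542, 911/514)
D = (2275/514, -1379/514)
F = (5/2, -1/2)

1. D_x = 2275/514  [A, E, D are collinear ∩ CD ⟂ AE]
2. D_y = -1379/514  [A, E, D are collinear ∩ CD ⟂ AE]
   → D = (2275/514, -1379/514)
3. F_x = 5/2  [F is the midpoint of AE]
4. F_y = -1/2  [F is the midpoint of AE]
   → F = (5/2, -1/2)
5. B_x = 14611/1542  [2·signedArea(BED) = -43739/771 ∩ BA · FE = -323/2]
6. B_y = 911/514  [2·signedArea(BED) = -43739/771 ∩ BA · FE = -323/2]
   → B = (14611/1542, 911/514)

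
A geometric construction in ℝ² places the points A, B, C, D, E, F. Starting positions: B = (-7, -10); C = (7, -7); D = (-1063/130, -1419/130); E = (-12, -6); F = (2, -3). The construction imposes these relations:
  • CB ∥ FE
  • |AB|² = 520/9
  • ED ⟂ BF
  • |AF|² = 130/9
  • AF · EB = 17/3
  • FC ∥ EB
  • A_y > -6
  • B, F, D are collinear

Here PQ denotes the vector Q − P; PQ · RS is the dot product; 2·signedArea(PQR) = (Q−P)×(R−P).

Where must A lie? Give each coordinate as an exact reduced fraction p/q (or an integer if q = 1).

1. A_x = -1  [line -5·x + 4·y + 49/3 = 0 ∩ |AB|² = 520/9]
2. A_y = -16/3  [line -5·x + 4·y + 49/3 = 0 ∩ |AB|² = 520/9]
   → A = (-1, -16/3)

A = (-1, -16/3)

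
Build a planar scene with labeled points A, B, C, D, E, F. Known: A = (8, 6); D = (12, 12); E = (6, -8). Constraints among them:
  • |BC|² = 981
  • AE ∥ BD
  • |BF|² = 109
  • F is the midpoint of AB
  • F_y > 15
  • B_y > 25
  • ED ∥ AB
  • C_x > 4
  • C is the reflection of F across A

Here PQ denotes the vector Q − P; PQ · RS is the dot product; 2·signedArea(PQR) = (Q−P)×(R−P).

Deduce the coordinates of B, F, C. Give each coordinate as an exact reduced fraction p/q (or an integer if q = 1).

1. B_x = 14  [AE ∥ BD ∩ ED ∥ AB]
2. B_y = 26  [AE ∥ BD ∩ ED ∥ AB]
   → B = (14, 26)
3. F_x = 11  [F is the midpoint of AB]
4. F_y = 16  [F is the midpoint of AB]
   → F = (11, 16)
5. C_x = 5  [C is the reflection of F across A]
6. C_y = -4  [C is the reflection of F across A]
   → C = (5, -4)

B = (14, 26)
C = (5, -4)
F = (11, 16)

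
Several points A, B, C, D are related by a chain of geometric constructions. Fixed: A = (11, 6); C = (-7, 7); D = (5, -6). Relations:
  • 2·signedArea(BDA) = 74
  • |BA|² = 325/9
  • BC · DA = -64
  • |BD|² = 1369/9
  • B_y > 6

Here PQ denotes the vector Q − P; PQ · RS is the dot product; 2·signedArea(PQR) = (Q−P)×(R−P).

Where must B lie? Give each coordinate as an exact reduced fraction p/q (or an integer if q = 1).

1. B_x = 5  [2·signedArea(BDA) = 74 ∩ BC · DA = -64]
2. B_y = 19/3  [2·signedArea(BDA) = 74 ∩ BC · DA = -64]
   → B = (5, 19/3)

B = (5, 19/3)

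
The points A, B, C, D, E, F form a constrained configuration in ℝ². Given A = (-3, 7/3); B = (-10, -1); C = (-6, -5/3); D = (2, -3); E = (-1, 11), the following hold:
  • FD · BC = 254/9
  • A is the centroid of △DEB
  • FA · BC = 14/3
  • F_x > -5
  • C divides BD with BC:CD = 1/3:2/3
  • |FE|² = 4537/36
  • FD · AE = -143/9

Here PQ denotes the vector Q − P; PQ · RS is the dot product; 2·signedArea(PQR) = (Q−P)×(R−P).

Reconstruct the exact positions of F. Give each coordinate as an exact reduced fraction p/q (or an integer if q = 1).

1. F_x = -9/2  [FD · AE = -143/9 ∩ FD · BC = 254/9]
2. F_y = 1/3  [FD · AE = -143/9 ∩ FD · BC = 254/9]
   → F = (-9/2, 1/3)

F = (-9/2, 1/3)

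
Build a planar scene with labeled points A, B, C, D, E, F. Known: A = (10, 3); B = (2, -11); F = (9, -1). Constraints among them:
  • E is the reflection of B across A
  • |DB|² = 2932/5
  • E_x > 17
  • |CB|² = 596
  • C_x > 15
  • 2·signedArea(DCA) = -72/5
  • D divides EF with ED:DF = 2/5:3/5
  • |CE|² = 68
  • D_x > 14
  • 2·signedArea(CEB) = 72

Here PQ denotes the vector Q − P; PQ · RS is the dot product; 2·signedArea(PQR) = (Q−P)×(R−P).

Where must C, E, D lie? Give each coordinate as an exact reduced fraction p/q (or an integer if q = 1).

1. E_x = 18  [E is the reflection of B across A]
2. E_y = 17  [E is the reflection of B across A]
   → E = (18, 17)
3. D_x = 72/5  [D divides EF with ED:DF = 2/5:3/5]
4. D_y = 49/5  [D divides EF with ED:DF = 2/5:3/5]
   → D = (72/5, 49/5)
5. C_x = 16  [2·signedArea(CEB) = 72 ∩ 2·signedArea(DCA) = -72/5]
6. C_y = 9  [2·signedArea(CEB) = 72 ∩ 2·signedArea(DCA) = -72/5]
   → C = (16, 9)

C = (16, 9)
D = (72/5, 49/5)
E = (18, 17)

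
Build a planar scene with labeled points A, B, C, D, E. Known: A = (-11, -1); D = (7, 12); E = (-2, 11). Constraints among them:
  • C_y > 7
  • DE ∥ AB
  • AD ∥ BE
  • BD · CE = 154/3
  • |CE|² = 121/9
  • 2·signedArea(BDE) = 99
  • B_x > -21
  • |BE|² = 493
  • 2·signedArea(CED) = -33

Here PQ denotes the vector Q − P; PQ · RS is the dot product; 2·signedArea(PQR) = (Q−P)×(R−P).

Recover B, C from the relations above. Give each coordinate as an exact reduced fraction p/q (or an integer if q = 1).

1. B_x = -20  [AD ∥ BE ∩ DE ∥ AB]
2. B_y = -2  [AD ∥ BE ∩ DE ∥ AB]
   → B = (-20, -2)
3. C_x = -2  [2·signedArea(CED) = -33 ∩ BD · CE = 154/3]
4. C_y = 22/3  [2·signedArea(CED) = -33 ∩ BD · CE = 154/3]
   → C = (-2, 22/3)

B = (-20, -2)
C = (-2, 22/3)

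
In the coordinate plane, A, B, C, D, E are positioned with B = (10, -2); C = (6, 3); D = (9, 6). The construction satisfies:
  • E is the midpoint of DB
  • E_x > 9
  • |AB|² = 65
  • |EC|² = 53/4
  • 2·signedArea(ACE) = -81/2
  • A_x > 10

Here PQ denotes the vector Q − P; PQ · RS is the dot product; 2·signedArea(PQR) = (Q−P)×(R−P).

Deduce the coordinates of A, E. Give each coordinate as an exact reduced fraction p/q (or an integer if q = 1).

A = (11, -10)
E = (19/2, 2)

1. E_x = 19/2  [E is the midpoint of DB]
2. E_y = 2  [E is the midpoint of DB]
   → E = (19/2, 2)
3. A_x = 11  [line 1·x + 7/2·y + 24 = 0 ∩ |AB|² = 65]
4. A_y = -10  [line 1·x + 7/2·y + 24 = 0 ∩ |AB|² = 65]
   → A = (11, -10)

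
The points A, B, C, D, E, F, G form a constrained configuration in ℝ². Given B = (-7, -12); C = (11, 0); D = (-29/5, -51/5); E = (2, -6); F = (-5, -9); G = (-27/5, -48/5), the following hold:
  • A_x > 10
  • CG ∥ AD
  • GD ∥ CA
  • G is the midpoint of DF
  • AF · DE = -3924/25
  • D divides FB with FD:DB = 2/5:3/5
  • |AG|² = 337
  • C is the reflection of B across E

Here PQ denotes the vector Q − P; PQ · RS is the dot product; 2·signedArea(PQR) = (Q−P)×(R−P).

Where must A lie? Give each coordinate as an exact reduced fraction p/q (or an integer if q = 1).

1. A_x = 53/5  [CG ∥ AD ∩ GD ∥ CA]
2. A_y = -3/5  [CG ∥ AD ∩ GD ∥ CA]
   → A = (53/5, -3/5)

A = (53/5, -3/5)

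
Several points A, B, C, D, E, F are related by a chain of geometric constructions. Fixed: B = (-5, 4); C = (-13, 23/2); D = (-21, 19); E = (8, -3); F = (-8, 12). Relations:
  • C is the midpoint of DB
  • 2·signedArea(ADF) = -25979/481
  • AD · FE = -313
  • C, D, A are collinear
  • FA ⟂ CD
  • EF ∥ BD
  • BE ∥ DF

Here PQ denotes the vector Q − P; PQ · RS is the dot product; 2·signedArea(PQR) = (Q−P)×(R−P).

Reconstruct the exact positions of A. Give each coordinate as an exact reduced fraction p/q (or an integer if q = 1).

A = (-5093/481, 4444/481)

1. A_x = -5093/481  [C, D, A are collinear ∩ FA ⟂ CD]
2. A_y = 4444/481  [C, D, A are collinear ∩ FA ⟂ CD]
   → A = (-5093/481, 4444/481)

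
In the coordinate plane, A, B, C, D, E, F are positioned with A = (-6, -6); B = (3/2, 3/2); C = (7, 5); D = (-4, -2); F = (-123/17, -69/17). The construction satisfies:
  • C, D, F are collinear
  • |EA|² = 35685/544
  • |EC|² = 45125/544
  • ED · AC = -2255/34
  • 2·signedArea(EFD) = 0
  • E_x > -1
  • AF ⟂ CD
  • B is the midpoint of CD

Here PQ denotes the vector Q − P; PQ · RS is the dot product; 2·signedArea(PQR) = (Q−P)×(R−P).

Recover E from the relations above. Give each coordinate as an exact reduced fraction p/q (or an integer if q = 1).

E = (-93/136, 15/136)

1. E_x = -93/136  [2·signedArea(EFD) = 0 ∩ ED · AC = -2255/34]
2. E_y = 15/136  [2·signedArea(EFD) = 0 ∩ ED · AC = -2255/34]
   → E = (-93/136, 15/136)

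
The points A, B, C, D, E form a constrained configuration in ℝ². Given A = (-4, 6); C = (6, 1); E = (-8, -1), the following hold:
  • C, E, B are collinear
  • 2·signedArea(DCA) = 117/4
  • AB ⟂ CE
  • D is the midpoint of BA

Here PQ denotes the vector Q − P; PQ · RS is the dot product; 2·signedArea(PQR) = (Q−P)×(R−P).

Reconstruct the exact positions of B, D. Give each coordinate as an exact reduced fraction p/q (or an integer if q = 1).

B = (-31/10, -3/10)
D = (-71/20, 57/20)

1. B_x = -31/10  [C, E, B are collinear ∩ AB ⟂ CE]
2. B_y = -3/10  [C, E, B are collinear ∩ AB ⟂ CE]
   → B = (-31/10, -3/10)
3. D_x = -71/20  [D is the midpoint of BA]
4. D_y = 57/20  [D is the midpoint of BA]
   → D = (-71/20, 57/20)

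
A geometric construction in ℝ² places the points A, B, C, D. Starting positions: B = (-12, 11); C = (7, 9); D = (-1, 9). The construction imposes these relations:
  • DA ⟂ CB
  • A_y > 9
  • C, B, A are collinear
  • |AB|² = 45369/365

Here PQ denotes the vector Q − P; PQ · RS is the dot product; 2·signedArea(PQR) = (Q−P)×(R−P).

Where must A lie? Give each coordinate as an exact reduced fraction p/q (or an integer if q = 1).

1. A_x = -333/365  [C, B, A are collinear ∩ DA ⟂ CB]
2. A_y = 3589/365  [C, B, A are collinear ∩ DA ⟂ CB]
   → A = (-333/365, 3589/365)

A = (-333/365, 3589/365)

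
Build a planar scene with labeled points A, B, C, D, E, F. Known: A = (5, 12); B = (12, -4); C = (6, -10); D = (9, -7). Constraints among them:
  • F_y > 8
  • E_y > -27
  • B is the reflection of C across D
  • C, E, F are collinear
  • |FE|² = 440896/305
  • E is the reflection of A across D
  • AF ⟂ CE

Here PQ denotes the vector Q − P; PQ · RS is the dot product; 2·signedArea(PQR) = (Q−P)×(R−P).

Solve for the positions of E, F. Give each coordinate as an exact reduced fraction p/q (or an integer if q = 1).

1. E_x = 13  [E is the reflection of A across D]
2. E_y = -26  [E is the reflection of A across D]
   → E = (13, -26)
3. F_x = -683/305  [C, E, F are collinear ∩ AF ⟂ CE]
4. F_y = 2694/305  [C, E, F are collinear ∩ AF ⟂ CE]
   → F = (-683/305, 2694/305)

E = (13, -26)
F = (-683/305, 2694/305)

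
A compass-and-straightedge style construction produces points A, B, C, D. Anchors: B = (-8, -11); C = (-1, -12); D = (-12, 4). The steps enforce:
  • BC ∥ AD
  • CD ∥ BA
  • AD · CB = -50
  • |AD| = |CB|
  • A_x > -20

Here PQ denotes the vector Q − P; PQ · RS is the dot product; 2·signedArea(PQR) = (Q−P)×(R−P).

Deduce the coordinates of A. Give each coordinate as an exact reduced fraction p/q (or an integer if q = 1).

1. A_x = -19  [BC ∥ AD ∩ CD ∥ BA]
2. A_y = 5  [BC ∥ AD ∩ CD ∥ BA]
   → A = (-19, 5)

A = (-19, 5)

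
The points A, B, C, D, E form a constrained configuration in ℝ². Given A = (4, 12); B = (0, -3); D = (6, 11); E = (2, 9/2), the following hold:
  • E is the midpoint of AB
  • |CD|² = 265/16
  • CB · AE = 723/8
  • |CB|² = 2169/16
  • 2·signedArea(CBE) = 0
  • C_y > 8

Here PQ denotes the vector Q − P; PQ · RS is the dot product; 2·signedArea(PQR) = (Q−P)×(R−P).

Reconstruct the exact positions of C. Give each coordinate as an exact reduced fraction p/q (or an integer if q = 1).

C = (3, 33/4)

1. C_x = 3  [2·signedArea(CBE) = 0 ∩ CB · AE = 723/8]
2. C_y = 33/4  [2·signedArea(CBE) = 0 ∩ CB · AE = 723/8]
   → C = (3, 33/4)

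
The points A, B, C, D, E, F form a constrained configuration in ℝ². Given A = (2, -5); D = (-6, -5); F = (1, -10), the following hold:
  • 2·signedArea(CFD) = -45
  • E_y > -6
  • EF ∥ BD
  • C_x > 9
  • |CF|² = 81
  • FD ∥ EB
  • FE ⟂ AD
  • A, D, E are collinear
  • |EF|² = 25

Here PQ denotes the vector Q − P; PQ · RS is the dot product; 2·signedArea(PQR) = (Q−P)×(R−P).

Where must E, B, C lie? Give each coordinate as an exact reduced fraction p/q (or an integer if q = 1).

1. E_x = 1  [A, D, E are collinear ∩ FE ⟂ AD]
2. E_y = -5  [A, D, E are collinear ∩ FE ⟂ AD]
   → E = (1, -5)
3. B_x = -6  [EF ∥ BD ∩ FD ∥ EB]
4. B_y = 0  [EF ∥ BD ∩ FD ∥ EB]
   → B = (-6, 0)
5. C_x = 10  [line -5·x + -7·y + -20 = 0 ∩ |CF|² = 81]
6. C_y = -10  [line -5·x + -7·y + -20 = 0 ∩ |CF|² = 81]
   → C = (10, -10)

B = (-6, 0)
C = (10, -10)
E = (1, -5)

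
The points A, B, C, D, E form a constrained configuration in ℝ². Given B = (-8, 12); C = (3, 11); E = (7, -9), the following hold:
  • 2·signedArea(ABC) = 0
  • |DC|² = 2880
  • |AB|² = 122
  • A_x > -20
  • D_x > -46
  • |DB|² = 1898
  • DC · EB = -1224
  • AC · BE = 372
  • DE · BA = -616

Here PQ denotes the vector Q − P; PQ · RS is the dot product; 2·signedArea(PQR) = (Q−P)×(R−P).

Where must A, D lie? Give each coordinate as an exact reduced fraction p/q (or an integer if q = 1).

A = (-19, 13)
D = (-45, 35)

1. A_x = -19  [2·signedArea(ABC) = 0 ∩ AC · BE = 372]
2. A_y = 13  [2·signedArea(ABC) = 0 ∩ AC · BE = 372]
   → A = (-19, 13)
3. D_x = -45  [DE · BA = -616 ∩ DC · EB = -1224]
4. D_y = 35  [DE · BA = -616 ∩ DC · EB = -1224]
   → D = (-45, 35)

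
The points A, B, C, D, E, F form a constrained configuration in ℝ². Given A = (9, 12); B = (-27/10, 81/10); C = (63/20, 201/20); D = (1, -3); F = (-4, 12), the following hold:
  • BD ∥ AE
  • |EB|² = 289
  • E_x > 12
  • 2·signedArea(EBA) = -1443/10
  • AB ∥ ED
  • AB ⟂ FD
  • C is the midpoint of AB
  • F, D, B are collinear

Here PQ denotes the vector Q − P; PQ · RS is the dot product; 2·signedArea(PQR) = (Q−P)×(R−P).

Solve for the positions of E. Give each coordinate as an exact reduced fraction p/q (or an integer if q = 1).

1. E_x = 127/10  [AB ∥ ED ∩ BD ∥ AE]
2. E_y = 9/10  [AB ∥ ED ∩ BD ∥ AE]
   → E = (127/10, 9/10)

E = (127/10, 9/10)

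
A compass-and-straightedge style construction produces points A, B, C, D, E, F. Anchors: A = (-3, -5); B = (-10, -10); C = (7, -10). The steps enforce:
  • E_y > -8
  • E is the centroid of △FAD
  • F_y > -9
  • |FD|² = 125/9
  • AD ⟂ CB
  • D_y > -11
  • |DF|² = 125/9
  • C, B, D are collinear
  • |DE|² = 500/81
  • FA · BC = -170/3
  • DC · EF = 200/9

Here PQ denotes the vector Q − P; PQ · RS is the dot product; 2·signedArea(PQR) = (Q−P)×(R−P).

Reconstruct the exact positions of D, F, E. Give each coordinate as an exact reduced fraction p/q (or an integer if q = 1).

1. D_x = -3  [C, B, D are collinear ∩ AD ⟂ CB]
2. D_y = -10  [C, B, D are collinear ∩ AD ⟂ CB]
   → D = (-3, -10)
3. F_x = 1/3  [FA · BC = -170/3]
4. F_y = -25/3  [|FD|² = 125/9]
   → F = (1/3, -25/3)
5. E_x = -17/9  [E is the centroid of △FAD]
6. E_y = -70/9  [E is the centroid of △FAD]
   → E = (-17/9, -70/9)

D = (-3, -10)
E = (-17/9, -70/9)
F = (1/3, -25/3)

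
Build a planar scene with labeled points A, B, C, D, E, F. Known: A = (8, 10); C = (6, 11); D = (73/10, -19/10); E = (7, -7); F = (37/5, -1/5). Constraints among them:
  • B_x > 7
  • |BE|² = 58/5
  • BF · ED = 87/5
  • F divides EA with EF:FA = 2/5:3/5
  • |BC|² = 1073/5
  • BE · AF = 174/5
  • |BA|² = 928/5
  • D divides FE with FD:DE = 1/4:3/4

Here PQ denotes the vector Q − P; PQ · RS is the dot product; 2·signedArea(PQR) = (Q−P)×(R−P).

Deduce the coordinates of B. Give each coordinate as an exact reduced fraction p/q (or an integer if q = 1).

1. B_x = 36/5  [line 3/5·x + 51/5·y + 162/5 = 0 ∩ |BA|² = 928/5]
2. B_y = -18/5  [line 3/5·x + 51/5·y + 162/5 = 0 ∩ |BA|² = 928/5]
   → B = (36/5, -18/5)

B = (36/5, -18/5)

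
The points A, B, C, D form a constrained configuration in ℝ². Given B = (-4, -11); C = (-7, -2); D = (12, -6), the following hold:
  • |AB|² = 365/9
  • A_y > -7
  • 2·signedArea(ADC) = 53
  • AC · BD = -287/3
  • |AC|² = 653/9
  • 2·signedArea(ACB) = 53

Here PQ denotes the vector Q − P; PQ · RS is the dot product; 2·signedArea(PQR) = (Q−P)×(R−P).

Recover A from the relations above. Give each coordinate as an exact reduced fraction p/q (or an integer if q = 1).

A = (1/3, -19/3)

1. A_x = 1/3  [2·signedArea(ACB) = 53 ∩ 2·signedArea(ADC) = 53]
2. A_y = -19/3  [2·signedArea(ACB) = 53 ∩ 2·signedArea(ADC) = 53]
   → A = (1/3, -19/3)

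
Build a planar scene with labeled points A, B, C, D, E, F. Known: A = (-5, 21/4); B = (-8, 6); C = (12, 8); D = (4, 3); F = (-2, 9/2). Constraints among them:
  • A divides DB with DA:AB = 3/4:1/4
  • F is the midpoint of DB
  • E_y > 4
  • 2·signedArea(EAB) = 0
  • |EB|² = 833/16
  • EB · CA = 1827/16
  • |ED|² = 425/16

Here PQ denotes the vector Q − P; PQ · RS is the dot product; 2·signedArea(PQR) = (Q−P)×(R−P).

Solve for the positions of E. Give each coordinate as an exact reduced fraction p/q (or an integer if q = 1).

1. E_x = -1  [2·signedArea(EAB) = 0 ∩ EB · CA = 1827/16]
2. E_y = 17/4  [2·signedArea(EAB) = 0 ∩ EB · CA = 1827/16]
   → E = (-1, 17/4)

E = (-1, 17/4)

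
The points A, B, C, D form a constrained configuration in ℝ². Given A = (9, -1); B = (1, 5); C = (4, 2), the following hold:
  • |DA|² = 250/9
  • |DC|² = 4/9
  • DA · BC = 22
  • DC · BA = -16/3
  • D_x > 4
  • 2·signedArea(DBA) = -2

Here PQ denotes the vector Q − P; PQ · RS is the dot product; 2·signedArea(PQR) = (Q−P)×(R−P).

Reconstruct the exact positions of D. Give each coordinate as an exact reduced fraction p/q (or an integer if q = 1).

1. D_x = 14/3  [2·signedArea(DBA) = -2 ∩ DC · BA = -16/3]
2. D_y = 2  [2·signedArea(DBA) = -2 ∩ DC · BA = -16/3]
   → D = (14/3, 2)

D = (14/3, 2)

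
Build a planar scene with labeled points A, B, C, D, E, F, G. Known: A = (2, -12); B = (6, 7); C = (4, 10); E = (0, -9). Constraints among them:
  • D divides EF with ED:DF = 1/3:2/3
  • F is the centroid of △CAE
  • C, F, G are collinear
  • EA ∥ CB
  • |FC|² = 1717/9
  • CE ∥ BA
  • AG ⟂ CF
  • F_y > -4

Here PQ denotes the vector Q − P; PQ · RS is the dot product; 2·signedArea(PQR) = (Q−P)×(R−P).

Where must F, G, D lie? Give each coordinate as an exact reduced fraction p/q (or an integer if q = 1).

D = (2/3, -65/9)
F = (2, -11/3)
G = (1384/1717, -20304/1717)

1. F_x = 2  [F is the centroid of △CAE]
2. F_y = -11/3  [F is the centroid of △CAE]
   → F = (2, -11/3)
3. G_x = 1384/1717  [C, F, G are collinear ∩ AG ⟂ CF]
4. G_y = -20304/1717  [C, F, G are collinear ∩ AG ⟂ CF]
   → G = (1384/1717, -20304/1717)
5. D_x = 2/3  [D divides EF with ED:DF = 1/3:2/3]
6. D_y = -65/9  [D divides EF with ED:DF = 1/3:2/3]
   → D = (2/3, -65/9)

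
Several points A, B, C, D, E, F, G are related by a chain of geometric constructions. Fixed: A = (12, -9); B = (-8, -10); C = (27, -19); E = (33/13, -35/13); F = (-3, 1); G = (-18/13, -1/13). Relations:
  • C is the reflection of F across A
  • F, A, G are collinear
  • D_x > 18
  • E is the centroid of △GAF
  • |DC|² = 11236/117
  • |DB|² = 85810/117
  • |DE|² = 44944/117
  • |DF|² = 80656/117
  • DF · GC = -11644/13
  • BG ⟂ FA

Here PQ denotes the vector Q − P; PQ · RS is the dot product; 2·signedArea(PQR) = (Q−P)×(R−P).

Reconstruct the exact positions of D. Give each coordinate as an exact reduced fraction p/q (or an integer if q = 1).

D = (245/13, -529/39)

1. D_x = 245/13  [line -369/13·x + 246/13·y + 10291/13 = 0 ∩ |DC|² = 11236/117]
2. D_y = -529/39  [line -369/13·x + 246/13·y + 10291/13 = 0 ∩ |DC|² = 11236/117]
   → D = (245/13, -529/39)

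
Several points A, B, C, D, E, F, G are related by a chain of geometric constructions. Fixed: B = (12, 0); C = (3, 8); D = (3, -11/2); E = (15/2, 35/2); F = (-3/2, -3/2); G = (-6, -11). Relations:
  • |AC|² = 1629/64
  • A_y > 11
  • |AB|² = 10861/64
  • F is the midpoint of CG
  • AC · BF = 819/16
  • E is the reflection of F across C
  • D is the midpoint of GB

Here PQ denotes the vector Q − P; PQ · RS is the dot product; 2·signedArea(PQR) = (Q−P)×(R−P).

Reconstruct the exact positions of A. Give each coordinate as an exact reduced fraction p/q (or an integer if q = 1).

A = (51/8, 47/4)

1. A_x = 51/8  [line 27/2·x + 3/2·y + -1659/16 = 0 ∩ |AC|² = 1629/64]
2. A_y = 47/4  [line 27/2·x + 3/2·y + -1659/16 = 0 ∩ |AC|² = 1629/64]
   → A = (51/8, 47/4)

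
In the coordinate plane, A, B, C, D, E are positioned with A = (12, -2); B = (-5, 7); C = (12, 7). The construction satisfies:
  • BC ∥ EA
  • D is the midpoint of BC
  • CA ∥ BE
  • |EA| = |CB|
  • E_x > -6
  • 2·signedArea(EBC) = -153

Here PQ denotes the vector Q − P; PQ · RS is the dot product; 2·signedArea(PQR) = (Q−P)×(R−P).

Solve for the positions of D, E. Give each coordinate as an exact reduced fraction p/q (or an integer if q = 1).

1. D_x = 7/2  [D is the midpoint of BC]
2. D_y = 7  [D is the midpoint of BC]
   → D = (7/2, 7)
3. E_x = -5  [BC ∥ EA ∩ CA ∥ BE]
4. E_y = -2  [BC ∥ EA ∩ CA ∥ BE]
   → E = (-5, -2)

D = (7/2, 7)
E = (-5, -2)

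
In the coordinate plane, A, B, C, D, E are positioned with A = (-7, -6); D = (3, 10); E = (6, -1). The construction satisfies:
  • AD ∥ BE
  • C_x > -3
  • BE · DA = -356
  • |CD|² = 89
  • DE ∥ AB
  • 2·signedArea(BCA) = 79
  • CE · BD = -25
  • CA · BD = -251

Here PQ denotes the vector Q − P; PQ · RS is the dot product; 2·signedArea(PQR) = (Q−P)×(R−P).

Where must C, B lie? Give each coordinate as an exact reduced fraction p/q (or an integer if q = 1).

1. B_x = -4  [AD ∥ BE ∩ DE ∥ AB]
2. B_y = -17  [AD ∥ BE ∩ DE ∥ AB]
   → B = (-4, -17)
3. C_x = -2  [CE · BD = -25 ∩ 2·signedArea(BCA) = 79]
4. C_y = 2  [CE · BD = -25 ∩ 2·signedArea(BCA) = 79]
   → C = (-2, 2)

B = (-4, -17)
C = (-2, 2)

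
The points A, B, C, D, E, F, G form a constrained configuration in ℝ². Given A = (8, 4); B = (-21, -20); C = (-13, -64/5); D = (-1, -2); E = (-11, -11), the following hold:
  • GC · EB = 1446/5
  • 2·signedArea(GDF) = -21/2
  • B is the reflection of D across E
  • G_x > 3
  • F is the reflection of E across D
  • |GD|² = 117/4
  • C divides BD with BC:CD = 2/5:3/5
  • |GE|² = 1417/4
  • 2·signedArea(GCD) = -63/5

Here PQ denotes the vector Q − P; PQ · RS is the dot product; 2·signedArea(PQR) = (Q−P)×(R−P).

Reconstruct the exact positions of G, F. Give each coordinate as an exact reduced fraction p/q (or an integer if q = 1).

F = (9, 7)
G = (7/2, 1)

1. G_x = 7/2  [GC · EB = 1446/5 ∩ 2·signedArea(GCD) = -63/5]
2. G_y = 1  [GC · EB = 1446/5 ∩ 2·signedArea(GCD) = -63/5]
   → G = (7/2, 1)
3. F_x = 9  [F is the reflection of E across D]
4. F_y = 7  [F is the reflection of E across D]
   → F = (9, 7)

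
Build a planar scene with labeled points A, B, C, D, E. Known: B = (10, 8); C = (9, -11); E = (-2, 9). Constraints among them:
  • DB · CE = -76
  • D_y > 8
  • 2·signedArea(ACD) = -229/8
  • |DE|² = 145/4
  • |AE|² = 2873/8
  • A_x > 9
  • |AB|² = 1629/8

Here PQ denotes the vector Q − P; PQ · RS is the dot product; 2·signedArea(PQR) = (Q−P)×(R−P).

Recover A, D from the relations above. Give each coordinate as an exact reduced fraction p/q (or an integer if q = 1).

A = (37/4, -25/4)
D = (4, 17/2)

1. D_x = 4  [line 11·x + -20·y + 126 = 0 ∩ |DE|² = 145/4]
2. D_y = 17/2  [line 11·x + -20·y + 126 = 0 ∩ |DE|² = 145/4]
   → D = (4, 17/2)
3. A_x = 37/4  [line -39/2·x + -5·y + 1193/8 = 0 ∩ |AE|² = 2873/8]
4. A_y = -25/4  [line -39/2·x + -5·y + 1193/8 = 0 ∩ |AE|² = 2873/8]
   → A = (37/4, -25/4)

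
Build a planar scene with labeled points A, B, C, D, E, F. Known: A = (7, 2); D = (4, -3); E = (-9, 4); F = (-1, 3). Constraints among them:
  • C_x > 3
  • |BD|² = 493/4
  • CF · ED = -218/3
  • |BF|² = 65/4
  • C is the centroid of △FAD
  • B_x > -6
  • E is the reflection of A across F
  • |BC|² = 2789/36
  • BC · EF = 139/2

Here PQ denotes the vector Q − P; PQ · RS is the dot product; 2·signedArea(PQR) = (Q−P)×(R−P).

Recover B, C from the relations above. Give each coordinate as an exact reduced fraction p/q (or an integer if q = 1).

1. C_x = 10/3  [C is the centroid of △FAD]
2. C_y = 2/3  [C is the centroid of △FAD]
   → C = (10/3, 2/3)
3. B_x = -5  [line -8·x + 1·y + -87/2 = 0 ∩ |BD|² = 493/4]
4. B_y = 7/2  [line -8·x + 1·y + -87/2 = 0 ∩ |BD|² = 493/4]
   → B = (-5, 7/2)

B = (-5, 7/2)
C = (10/3, 2/3)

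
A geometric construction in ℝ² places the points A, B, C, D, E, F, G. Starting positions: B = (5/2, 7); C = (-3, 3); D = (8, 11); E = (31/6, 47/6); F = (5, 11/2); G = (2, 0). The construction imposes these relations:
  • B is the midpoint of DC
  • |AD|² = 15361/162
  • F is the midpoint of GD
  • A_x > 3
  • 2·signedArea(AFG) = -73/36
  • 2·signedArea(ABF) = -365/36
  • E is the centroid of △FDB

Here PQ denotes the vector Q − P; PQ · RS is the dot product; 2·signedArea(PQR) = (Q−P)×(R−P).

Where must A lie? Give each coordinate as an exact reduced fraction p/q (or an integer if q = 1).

A = (55/18, 47/18)

1. A_x = 55/18  [2·signedArea(AFG) = -73/36 ∩ 2·signedArea(ABF) = -365/36]
2. A_y = 47/18  [2·signedArea(AFG) = -73/36 ∩ 2·signedArea(ABF) = -365/36]
   → A = (55/18, 47/18)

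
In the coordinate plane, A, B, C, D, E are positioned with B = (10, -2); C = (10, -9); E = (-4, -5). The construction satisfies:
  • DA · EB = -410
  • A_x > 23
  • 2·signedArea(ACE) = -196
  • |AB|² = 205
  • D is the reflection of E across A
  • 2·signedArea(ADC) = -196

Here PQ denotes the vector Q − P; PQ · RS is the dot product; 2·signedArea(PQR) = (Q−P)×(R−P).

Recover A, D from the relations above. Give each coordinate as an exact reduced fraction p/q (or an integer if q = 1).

A = (24, 1)
D = (52, 7)

1. A_x = 24  [line -4·x + -14·y + 110 = 0 ∩ |AB|² = 205]
2. A_y = 1  [line -4·x + -14·y + 110 = 0 ∩ |AB|² = 205]
   → A = (24, 1)
3. D_x = 52  [D is the reflection of E across A]
4. D_y = 7  [D is the reflection of E across A]
   → D = (52, 7)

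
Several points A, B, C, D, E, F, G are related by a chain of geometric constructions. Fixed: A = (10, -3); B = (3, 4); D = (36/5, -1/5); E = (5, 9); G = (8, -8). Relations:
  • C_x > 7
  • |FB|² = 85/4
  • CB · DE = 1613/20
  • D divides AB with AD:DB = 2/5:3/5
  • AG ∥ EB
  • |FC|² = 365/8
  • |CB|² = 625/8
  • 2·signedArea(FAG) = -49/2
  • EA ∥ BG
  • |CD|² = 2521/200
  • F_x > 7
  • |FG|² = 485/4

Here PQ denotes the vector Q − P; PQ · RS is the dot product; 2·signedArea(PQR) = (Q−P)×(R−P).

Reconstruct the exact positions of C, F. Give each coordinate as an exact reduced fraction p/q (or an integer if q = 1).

C = (29/4, -15/4)
F = (15/2, 3)

1. C_x = 29/4  [line 11/5·x + -46/5·y + -1009/20 = 0 ∩ |CB|² = 625/8]
2. C_y = -15/4  [line 11/5·x + -46/5·y + -1009/20 = 0 ∩ |CB|² = 625/8]
   → C = (29/4, -15/4)
3. F_x = 15/2  [line 5·x + -2·y + -63/2 = 0 ∩ |FG|² = 485/4]
4. F_y = 3  [line 5·x + -2·y + -63/2 = 0 ∩ |FG|² = 485/4]
   → F = (15/2, 3)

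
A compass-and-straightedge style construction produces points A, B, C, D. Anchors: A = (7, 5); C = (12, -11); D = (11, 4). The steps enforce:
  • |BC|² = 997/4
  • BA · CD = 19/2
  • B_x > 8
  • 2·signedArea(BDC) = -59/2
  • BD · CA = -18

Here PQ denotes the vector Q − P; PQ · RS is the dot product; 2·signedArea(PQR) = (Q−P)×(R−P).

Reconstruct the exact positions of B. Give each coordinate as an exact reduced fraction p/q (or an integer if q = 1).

1. B_x = 9  [BA · CD = 19/2 ∩ 2·signedArea(BDC) = -59/2]
2. B_y = 9/2  [BA · CD = 19/2 ∩ 2·signedArea(BDC) = -59/2]
   → B = (9, 9/2)

B = (9, 9/2)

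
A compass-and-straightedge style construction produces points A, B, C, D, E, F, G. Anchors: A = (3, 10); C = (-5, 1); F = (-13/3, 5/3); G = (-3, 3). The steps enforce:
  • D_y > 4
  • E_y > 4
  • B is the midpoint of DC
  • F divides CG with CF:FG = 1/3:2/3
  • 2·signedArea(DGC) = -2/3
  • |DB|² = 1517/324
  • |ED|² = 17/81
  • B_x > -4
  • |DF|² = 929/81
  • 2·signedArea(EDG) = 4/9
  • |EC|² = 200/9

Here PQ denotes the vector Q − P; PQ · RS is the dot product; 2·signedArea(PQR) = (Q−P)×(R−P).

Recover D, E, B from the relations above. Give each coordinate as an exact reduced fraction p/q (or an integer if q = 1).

1. D_x = -19/9  [line 2·x + -2·y + 38/3 = 0 ∩ |DF|² = 929/81]
2. D_y = 38/9  [line 2·x + -2·y + 38/3 = 0 ∩ |DF|² = 929/81]
   → D = (-19/9, 38/9)
3. E_x = -5/3  [line 11/9·x + -8/9·y + 53/9 = 0 ∩ |EC|² = 200/9]
4. E_y = 13/3  [line 11/9·x + -8/9·y + 53/9 = 0 ∩ |EC|² = 200/9]
   → E = (-5/3, 13/3)
5. B_x = -32/9  [B is the midpoint of DC]
6. B_y = 47/18  [B is the midpoint of DC]
   → B = (-32/9, 47/18)

B = (-32/9, 47/18)
D = (-19/9, 38/9)
E = (-5/3, 13/3)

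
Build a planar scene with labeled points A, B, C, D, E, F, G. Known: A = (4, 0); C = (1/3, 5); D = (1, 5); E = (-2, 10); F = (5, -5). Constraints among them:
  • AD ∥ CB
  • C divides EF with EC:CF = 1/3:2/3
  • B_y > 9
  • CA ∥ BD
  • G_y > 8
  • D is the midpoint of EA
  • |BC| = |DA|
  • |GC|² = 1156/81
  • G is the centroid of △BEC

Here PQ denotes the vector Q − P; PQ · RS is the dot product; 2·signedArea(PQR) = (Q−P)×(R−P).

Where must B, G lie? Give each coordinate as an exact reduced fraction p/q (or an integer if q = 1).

1. B_x = -8/3  [CA ∥ BD ∩ AD ∥ CB]
2. B_y = 10  [CA ∥ BD ∩ AD ∥ CB]
   → B = (-8/3, 10)
3. G_x = -13/9  [G is the centroid of △BEC]
4. G_y = 25/3  [G is the centroid of △BEC]
   → G = (-13/9, 25/3)

B = (-8/3, 10)
G = (-13/9, 25/3)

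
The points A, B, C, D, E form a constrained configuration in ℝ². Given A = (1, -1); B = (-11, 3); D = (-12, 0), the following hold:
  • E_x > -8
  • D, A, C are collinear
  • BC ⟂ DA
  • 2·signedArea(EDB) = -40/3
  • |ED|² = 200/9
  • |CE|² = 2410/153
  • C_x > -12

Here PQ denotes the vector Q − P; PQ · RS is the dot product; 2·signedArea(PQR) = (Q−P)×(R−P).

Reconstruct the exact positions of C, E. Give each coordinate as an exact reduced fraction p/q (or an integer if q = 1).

1. C_x = -191/17  [D, A, C are collinear ∩ BC ⟂ DA]
2. C_y = -1/17  [D, A, C are collinear ∩ BC ⟂ DA]
   → C = (-191/17, -1/17)
3. E_x = -22/3  [line -3·x + 1·y + -68/3 = 0 ∩ |ED|² = 200/9]
4. E_y = 2/3  [line -3·x + 1·y + -68/3 = 0 ∩ |ED|² = 200/9]
   → E = (-22/3, 2/3)

C = (-191/17, -1/17)
E = (-22/3, 2/3)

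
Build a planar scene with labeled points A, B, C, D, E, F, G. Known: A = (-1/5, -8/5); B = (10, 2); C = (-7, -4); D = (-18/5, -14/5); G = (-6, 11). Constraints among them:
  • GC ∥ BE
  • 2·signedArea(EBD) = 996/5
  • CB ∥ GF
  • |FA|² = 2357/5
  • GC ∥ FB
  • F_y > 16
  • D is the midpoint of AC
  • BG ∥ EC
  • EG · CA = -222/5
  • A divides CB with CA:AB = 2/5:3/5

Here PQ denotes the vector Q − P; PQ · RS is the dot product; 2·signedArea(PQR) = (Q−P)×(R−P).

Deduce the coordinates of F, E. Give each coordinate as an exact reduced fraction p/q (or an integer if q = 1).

E = (9, -13)
F = (11, 17)

1. F_x = 11  [GC ∥ FB ∩ CB ∥ GF]
2. F_y = 17  [GC ∥ FB ∩ CB ∥ GF]
   → F = (11, 17)
3. E_x = 9  [BG ∥ EC ∩ GC ∥ BE]
4. E_y = -13  [BG ∥ EC ∩ GC ∥ BE]
   → E = (9, -13)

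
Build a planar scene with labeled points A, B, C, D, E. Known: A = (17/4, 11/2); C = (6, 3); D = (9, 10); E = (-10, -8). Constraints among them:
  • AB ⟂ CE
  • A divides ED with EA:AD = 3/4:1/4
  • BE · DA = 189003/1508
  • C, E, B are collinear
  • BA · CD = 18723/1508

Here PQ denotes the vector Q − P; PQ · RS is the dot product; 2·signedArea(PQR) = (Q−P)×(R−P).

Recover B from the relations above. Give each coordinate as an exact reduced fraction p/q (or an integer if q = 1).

B = (2254/377, 2251/754)

1. B_x = 2254/377  [C, E, B are collinear ∩ AB ⟂ CE]
2. B_y = 2251/754  [C, E, B are collinear ∩ AB ⟂ CE]
   → B = (2254/377, 2251/754)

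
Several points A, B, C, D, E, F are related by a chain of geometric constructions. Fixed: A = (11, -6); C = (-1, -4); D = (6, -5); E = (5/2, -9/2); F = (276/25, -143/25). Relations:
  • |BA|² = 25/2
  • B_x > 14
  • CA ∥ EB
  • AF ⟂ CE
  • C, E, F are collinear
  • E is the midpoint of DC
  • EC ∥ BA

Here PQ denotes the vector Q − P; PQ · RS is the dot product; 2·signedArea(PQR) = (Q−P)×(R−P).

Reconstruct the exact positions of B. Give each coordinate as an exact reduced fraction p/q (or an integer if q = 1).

B = (29/2, -13/2)

1. B_x = 29/2  [EC ∥ BA ∩ CA ∥ EB]
2. B_y = -13/2  [EC ∥ BA ∩ CA ∥ EB]
   → B = (29/2, -13/2)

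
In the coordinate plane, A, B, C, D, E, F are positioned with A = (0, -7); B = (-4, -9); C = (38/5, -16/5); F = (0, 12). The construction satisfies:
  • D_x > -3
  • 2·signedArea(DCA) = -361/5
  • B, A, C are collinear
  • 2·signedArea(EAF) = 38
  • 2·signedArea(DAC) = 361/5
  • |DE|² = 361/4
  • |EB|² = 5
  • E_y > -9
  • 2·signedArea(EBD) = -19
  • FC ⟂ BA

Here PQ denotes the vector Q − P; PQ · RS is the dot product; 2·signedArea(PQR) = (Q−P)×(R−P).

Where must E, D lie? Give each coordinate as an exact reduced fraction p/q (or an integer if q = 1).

D = (-2, 3/2)
E = (-2, -8)

1. E_x = -2  [2·signedArea(EAF) = 38]
2. E_y = -8  [|EB|² = 5]
   → E = (-2, -8)
3. D_x = -2  [line 19/5·x + -38/5·y + 19 = 0 ∩ |DE|² = 361/4]
4. D_y = 3/2  [line 19/5·x + -38/5·y + 19 = 0 ∩ |DE|² = 361/4]
   → D = (-2, 3/2)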